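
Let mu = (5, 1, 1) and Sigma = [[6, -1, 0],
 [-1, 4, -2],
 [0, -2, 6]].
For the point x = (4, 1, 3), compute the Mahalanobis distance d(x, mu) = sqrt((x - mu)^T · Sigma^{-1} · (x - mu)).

Step 1 — centre the observation: (x - mu) = (-1, 0, 2).

Step 2 — invert Sigma (cofactor / det for 3×3, or solve directly):
  Sigma^{-1} = [[0.1754, 0.0526, 0.0175],
 [0.0526, 0.3158, 0.1053],
 [0.0175, 0.1053, 0.2018]].

Step 3 — form the quadratic (x - mu)^T · Sigma^{-1} · (x - mu):
  Sigma^{-1} · (x - mu) = (-0.1404, 0.1579, 0.386).
  (x - mu)^T · [Sigma^{-1} · (x - mu)] = (-1)·(-0.1404) + (0)·(0.1579) + (2)·(0.386) = 0.9123.

Step 4 — take square root: d = √(0.9123) ≈ 0.9551.

d(x, mu) = √(0.9123) ≈ 0.9551


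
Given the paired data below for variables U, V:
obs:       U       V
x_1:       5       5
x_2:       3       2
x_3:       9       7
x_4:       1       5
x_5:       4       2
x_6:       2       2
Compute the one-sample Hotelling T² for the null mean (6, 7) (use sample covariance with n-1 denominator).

Step 1 — sample mean vector:
  mean(U) = (5 + 3 + 9 + 1 + 4 + 2) / 6 = 24/6 = 4
  mean(V) = (5 + 2 + 7 + 5 + 2 + 2) / 6 = 23/6 = 3.8333
  x̄ = (4, 3.8333),  deviation x̄ - mu_0 = (4, 3.8333) - (6, 7) = (-2, -3.1667).

Step 2 — sample covariance matrix, S[i,j] = (1/(n-1)) · Σ_k (x_{k,i} - mean_i) · (x_{k,j} - mean_j), divisor n-1 = 5:
  S[U,U] = ((1)·(1) + (-1)·(-1) + (5)·(5) + (-3)·(-3) + (0)·(0) + (-2)·(-2)) / 5 = 40/5 = 8
  S[U,V] = ((1)·(1.1667) + (-1)·(-1.8333) + (5)·(3.1667) + (-3)·(1.1667) + (0)·(-1.8333) + (-2)·(-1.8333)) / 5 = 19/5 = 3.8
  S[V,V] = ((1.1667)·(1.1667) + (-1.8333)·(-1.8333) + (3.1667)·(3.1667) + (1.1667)·(1.1667) + (-1.8333)·(-1.8333) + (-1.8333)·(-1.8333)) / 5 = 22.8333/5 = 4.5667
  S = [[8, 3.8],
 [3.8, 4.5667]].

Step 3 — invert S. det(S) = 8·4.5667 - (3.8)² = 22.0933.
  S^{-1} = (1/det) · [[d, -b], [-b, a]] = [[0.2067, -0.172],
 [-0.172, 0.3621]].

Step 4 — quadratic form (x̄ - mu_0)^T · S^{-1} · (x̄ - mu_0):
  S^{-1} · (x̄ - mu_0) = (0.1313, -0.8027),
  (x̄ - mu_0)^T · [...] = (-2)·(0.1313) + (-3.1667)·(-0.8027) = 2.2792.

Step 5 — scale by n: T² = 6 · 2.2792 = 13.6753.

T² ≈ 13.6753


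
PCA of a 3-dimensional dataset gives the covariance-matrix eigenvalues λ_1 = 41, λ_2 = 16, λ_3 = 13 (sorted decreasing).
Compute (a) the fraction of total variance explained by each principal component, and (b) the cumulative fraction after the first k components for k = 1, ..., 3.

Step 1 — total variance = trace(Sigma) = Σ λ_i = 41 + 16 + 13 = 70.

Step 2 — fraction explained by component i = λ_i / Σ λ:
  PC1: 41/70 = 0.5857
  PC2: 16/70 = 0.2286
  PC3: 13/70 = 0.1857

Step 3 — cumulative fraction after k components = (λ_1 + ... + λ_k) / Σ λ:
  k = 1: 41/70 = 0.5857
  k = 2: (41 + 16)/70 = 57/70 = 0.8143
  k = 3: (41 + 16 + 13)/70 = 70/70 = 1

Summary (fraction, with percent):

explained: PC1 0.5857 (58.57%), PC2 0.2286 (22.86%), PC3 0.1857 (18.57%);  cumulative: 0.5857, 0.8143, 1


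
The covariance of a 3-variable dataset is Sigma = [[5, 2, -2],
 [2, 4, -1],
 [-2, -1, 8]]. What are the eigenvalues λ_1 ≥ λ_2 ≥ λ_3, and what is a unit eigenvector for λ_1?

Step 1 — characteristic polynomial p(λ) = det(λI - Sigma) = λ³ - tr·λ² + c_1·λ - det, where tr = trace, c_1 = sum of the principal 2×2 minors, det = det(Sigma):
  tr = 5 + 4 + 8 = 17,
  c_1 = (5·4 - (2)²) + (5·8 - (-2)²) + (4·8 - (-1)²) = 16 + 36 + 31 = 83,
  det = 5·(4·8 - (-1)²) - (2)·((2)·8 - (-1)·(-2)) + (-2)·((2)·(-1) - 4·(-2)) = 5·(31) - (2)·(14) + (-2)·(6) = 115.
  So p(λ) = λ³ - 17λ² + 83λ - 115.
Step 2 — look for an integer root (rational root theorem: any rational root is an integer divisor of 115). Testing λ = 5:
  p(5) = 125 - 425 + 415 - 115 = 0  ✓
  Dividing out (λ - 5): p(λ) = (λ - 5)(λ² - 12λ + 23).
Step 3 — remaining eigenvalues from the quadratic λ² - 12λ + 23 = 0:
  Δ = 12² - 4·23 = 144 - 92 = 52,  λ = (12 ± √52)/2 = (12 ± 7.2111)/2 ≈ 9.6056 or 2.3944.
  Sorted: λ_1 = 9.6056,  λ_2 = 5,  λ_3 = 2.3944  (check: sum = 17 = tr ✓).

Step 4 — unit eigenvector for λ_1 ≈ 9.6056: v spans the null space of (Sigma - λ_1 I), whose rows are
  r_1 = (-4.6056, 2, -2),  r_2 = (2, -5.6056, -1),  r_3 = (-2, -1, -1.6056).
  v is orthogonal to every row, so take v ∝ r_1 × r_2 = ((2)·(-1) - (-2)·(-5.6056), (-2)·(2) - (-4.6056)·(-1), (-4.6056)·(-5.6056) - (2)·(2)) ≈ (-13.2111, -8.6056, 21.8167).
  Rescale (multiply by -1 so the first nonzero entry is positive): u = (13.2111, 8.6056, -21.8167).
  ||u|| = √((13.2111)² + (8.6056)² + (-21.8167)²) = √(724.5551) ≈ 26.9176,  v_1 = u/||u|| ≈ (0.4908, 0.3197, -0.8105) (||v_1|| = 1).

λ_1 = 9.6056,  λ_2 = 5,  λ_3 = 2.3944;  v_1 ≈ (0.4908, 0.3197, -0.8105)


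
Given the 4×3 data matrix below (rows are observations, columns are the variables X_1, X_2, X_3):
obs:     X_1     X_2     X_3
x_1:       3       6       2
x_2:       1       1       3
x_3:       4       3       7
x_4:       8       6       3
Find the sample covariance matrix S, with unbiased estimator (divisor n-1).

Step 1 — column means:
  mean(X_1) = (3 + 1 + 4 + 8) / 4 = 16/4 = 4
  mean(X_2) = (6 + 1 + 3 + 6) / 4 = 16/4 = 4
  mean(X_3) = (2 + 3 + 7 + 3) / 4 = 15/4 = 3.75

Step 2 — sample covariance S[i,j] = (1/(n-1)) · Σ_k (x_{k,i} - mean_i) · (x_{k,j} - mean_j), with n-1 = 3.
  S[X_1,X_1] = ((-1)·(-1) + (-3)·(-3) + (0)·(0) + (4)·(4)) / 3 = 26/3 = 8.6667
  S[X_1,X_2] = ((-1)·(2) + (-3)·(-3) + (0)·(-1) + (4)·(2)) / 3 = 15/3 = 5
  S[X_1,X_3] = ((-1)·(-1.75) + (-3)·(-0.75) + (0)·(3.25) + (4)·(-0.75)) / 3 = 1/3 = 0.3333
  S[X_2,X_2] = ((2)·(2) + (-3)·(-3) + (-1)·(-1) + (2)·(2)) / 3 = 18/3 = 6
  S[X_2,X_3] = ((2)·(-1.75) + (-3)·(-0.75) + (-1)·(3.25) + (2)·(-0.75)) / 3 = -6/3 = -2
  S[X_3,X_3] = ((-1.75)·(-1.75) + (-0.75)·(-0.75) + (3.25)·(3.25) + (-0.75)·(-0.75)) / 3 = 14.75/3 = 4.9167

S is symmetric (S[j,i] = S[i,j]). Assembling:

S = [[8.6667, 5, 0.3333],
 [5, 6, -2],
 [0.3333, -2, 4.9167]]


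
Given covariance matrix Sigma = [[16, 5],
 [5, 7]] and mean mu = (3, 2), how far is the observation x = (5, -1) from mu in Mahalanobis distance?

Step 1 — centre the observation: (x - mu) = (2, -3).

Step 2 — invert Sigma. det(Sigma) = 16·7 - (5)² = 87.
  Sigma^{-1} = (1/det) · [[d, -b], [-b, a]] = [[0.0805, -0.0575],
 [-0.0575, 0.1839]].

Step 3 — form the quadratic (x - mu)^T · Sigma^{-1} · (x - mu):
  Sigma^{-1} · (x - mu) = (0.3333, -0.6667).
  (x - mu)^T · [Sigma^{-1} · (x - mu)] = (2)·(0.3333) + (-3)·(-0.6667) = 2.6667.

Step 4 — take square root: d = √(2.6667) ≈ 1.633.

d(x, mu) = √(2.6667) ≈ 1.633


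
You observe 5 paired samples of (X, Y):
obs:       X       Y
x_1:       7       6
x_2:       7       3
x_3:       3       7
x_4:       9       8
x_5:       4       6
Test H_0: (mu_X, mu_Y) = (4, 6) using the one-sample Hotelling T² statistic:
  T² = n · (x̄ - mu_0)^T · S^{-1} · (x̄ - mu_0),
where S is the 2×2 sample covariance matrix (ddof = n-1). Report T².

Step 1 — sample mean vector:
  mean(X) = (7 + 7 + 3 + 9 + 4) / 5 = 30/5 = 6
  mean(Y) = (6 + 3 + 7 + 8 + 6) / 5 = 30/5 = 6
  x̄ = (6, 6),  deviation x̄ - mu_0 = (6, 6) - (4, 6) = (2, 0).

Step 2 — sample covariance matrix, S[i,j] = (1/(n-1)) · Σ_k (x_{k,i} - mean_i) · (x_{k,j} - mean_j), divisor n-1 = 4:
  S[X,X] = ((1)·(1) + (1)·(1) + (-3)·(-3) + (3)·(3) + (-2)·(-2)) / 4 = 24/4 = 6
  S[X,Y] = ((1)·(0) + (1)·(-3) + (-3)·(1) + (3)·(2) + (-2)·(0)) / 4 = 0/4 = 0
  S[Y,Y] = ((0)·(0) + (-3)·(-3) + (1)·(1) + (2)·(2) + (0)·(0)) / 4 = 14/4 = 3.5
  S = [[6, 0],
 [0, 3.5]].

Step 3 — invert S. det(S) = 6·3.5 - (0)² = 21.
  S^{-1} = (1/det) · [[d, -b], [-b, a]] = [[0.1667, 0],
 [0, 0.2857]].

Step 4 — quadratic form (x̄ - mu_0)^T · S^{-1} · (x̄ - mu_0):
  S^{-1} · (x̄ - mu_0) = (0.3333, 0),
  (x̄ - mu_0)^T · [...] = (2)·(0.3333) + (0)·(0) = 0.6667.

Step 5 — scale by n: T² = 5 · 0.6667 = 3.3333.

T² ≈ 3.3333


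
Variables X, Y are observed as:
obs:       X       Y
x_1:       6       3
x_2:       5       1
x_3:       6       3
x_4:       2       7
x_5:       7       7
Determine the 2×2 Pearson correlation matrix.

Step 1 — column means:
  mean(X) = (6 + 5 + 6 + 2 + 7) / 5 = 26/5 = 5.2
  mean(Y) = (3 + 1 + 3 + 7 + 7) / 5 = 21/5 = 4.2

Step 2 — sample variances and covariances s[i,j] = (1/(n-1)) · Σ_k (x_{k,i} - mean_i) · (x_{k,j} - mean_j), with n-1 = 4:
  s[X,X] = ((0.8)·(0.8) + (-0.2)·(-0.2) + (0.8)·(0.8) + (-3.2)·(-3.2) + (1.8)·(1.8)) / 4 = 14.8/4 = 3.7
  s[X,Y] = ((0.8)·(-1.2) + (-0.2)·(-3.2) + (0.8)·(-1.2) + (-3.2)·(2.8) + (1.8)·(2.8)) / 4 = -5.2/4 = -1.3
  s[Y,Y] = ((-1.2)·(-1.2) + (-3.2)·(-3.2) + (-1.2)·(-1.2) + (2.8)·(2.8) + (2.8)·(2.8)) / 4 = 28.8/4 = 7.2
  Sample standard deviations s_i = √(s[i,i]):
  s(X) = √(3.7) = 1.9235
  s(Y) = √(7.2) = 2.6833

Step 3 — r_{ij} = s_{ij} / (s_i · s_j):
  r[X,X] = 1 (diagonal).
  r[X,Y] = -1.3 / (1.9235 · 2.6833) = -1.3 / 5.1614 = -0.2519
  r[Y,Y] = 1 (diagonal).

R is symmetric with unit diagonal. Assembling:

R = [[1, -0.2519],
 [-0.2519, 1]]


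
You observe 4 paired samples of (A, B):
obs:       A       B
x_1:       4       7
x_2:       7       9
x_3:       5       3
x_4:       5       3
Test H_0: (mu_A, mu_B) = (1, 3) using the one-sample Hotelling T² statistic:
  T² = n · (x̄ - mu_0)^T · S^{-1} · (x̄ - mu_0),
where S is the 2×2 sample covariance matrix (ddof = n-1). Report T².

Step 1 — sample mean vector:
  mean(A) = (4 + 7 + 5 + 5) / 4 = 21/4 = 5.25
  mean(B) = (7 + 9 + 3 + 3) / 4 = 22/4 = 5.5
  x̄ = (5.25, 5.5),  deviation x̄ - mu_0 = (5.25, 5.5) - (1, 3) = (4.25, 2.5).

Step 2 — sample covariance matrix, S[i,j] = (1/(n-1)) · Σ_k (x_{k,i} - mean_i) · (x_{k,j} - mean_j), divisor n-1 = 3:
  S[A,A] = ((-1.25)·(-1.25) + (1.75)·(1.75) + (-0.25)·(-0.25) + (-0.25)·(-0.25)) / 3 = 4.75/3 = 1.5833
  S[A,B] = ((-1.25)·(1.5) + (1.75)·(3.5) + (-0.25)·(-2.5) + (-0.25)·(-2.5)) / 3 = 5.5/3 = 1.8333
  S[B,B] = ((1.5)·(1.5) + (3.5)·(3.5) + (-2.5)·(-2.5) + (-2.5)·(-2.5)) / 3 = 27/3 = 9
  S = [[1.5833, 1.8333],
 [1.8333, 9]].

Step 3 — invert S. det(S) = 1.5833·9 - (1.8333)² = 10.8889.
  S^{-1} = (1/det) · [[d, -b], [-b, a]] = [[0.8265, -0.1684],
 [-0.1684, 0.1454]].

Step 4 — quadratic form (x̄ - mu_0)^T · S^{-1} · (x̄ - mu_0):
  S^{-1} · (x̄ - mu_0) = (3.0918, -0.352),
  (x̄ - mu_0)^T · [...] = (4.25)·(3.0918) + (2.5)·(-0.352) = 12.2602.

Step 5 — scale by n: T² = 4 · 12.2602 = 49.0408.

T² ≈ 49.0408


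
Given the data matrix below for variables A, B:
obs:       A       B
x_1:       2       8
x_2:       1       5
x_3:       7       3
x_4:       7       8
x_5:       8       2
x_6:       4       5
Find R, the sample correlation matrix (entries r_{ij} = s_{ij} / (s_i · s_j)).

Step 1 — column means:
  mean(A) = (2 + 1 + 7 + 7 + 8 + 4) / 6 = 29/6 = 4.8333
  mean(B) = (8 + 5 + 3 + 8 + 2 + 5) / 6 = 31/6 = 5.1667

Step 2 — sample variances and covariances s[i,j] = (1/(n-1)) · Σ_k (x_{k,i} - mean_i) · (x_{k,j} - mean_j), with n-1 = 5:
  s[A,A] = ((-2.8333)·(-2.8333) + (-3.8333)·(-3.8333) + (2.1667)·(2.1667) + (2.1667)·(2.1667) + (3.1667)·(3.1667) + (-0.8333)·(-0.8333)) / 5 = 42.8333/5 = 8.5667
  s[A,B] = ((-2.8333)·(2.8333) + (-3.8333)·(-0.1667) + (2.1667)·(-2.1667) + (2.1667)·(2.8333) + (3.1667)·(-3.1667) + (-0.8333)·(-0.1667)) / 5 = -15.8333/5 = -3.1667
  s[B,B] = ((2.8333)·(2.8333) + (-0.1667)·(-0.1667) + (-2.1667)·(-2.1667) + (2.8333)·(2.8333) + (-3.1667)·(-3.1667) + (-0.1667)·(-0.1667)) / 5 = 30.8333/5 = 6.1667
  Sample standard deviations s_i = √(s[i,i]):
  s(A) = √(8.5667) = 2.9269
  s(B) = √(6.1667) = 2.4833

Step 3 — r_{ij} = s_{ij} / (s_i · s_j):
  r[A,A] = 1 (diagonal).
  r[A,B] = -3.1667 / (2.9269 · 2.4833) = -3.1667 / 7.2683 = -0.4357
  r[B,B] = 1 (diagonal).

R is symmetric with unit diagonal. Assembling:

R = [[1, -0.4357],
 [-0.4357, 1]]


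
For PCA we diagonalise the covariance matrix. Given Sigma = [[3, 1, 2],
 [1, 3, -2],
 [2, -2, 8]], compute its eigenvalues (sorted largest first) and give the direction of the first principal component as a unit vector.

Step 1 — characteristic polynomial p(λ) = det(λI - Sigma) = λ³ - tr·λ² + c_1·λ - det, where tr = trace, c_1 = sum of the principal 2×2 minors, det = det(Sigma):
  tr = 3 + 3 + 8 = 14,
  c_1 = (3·3 - (1)²) + (3·8 - (2)²) + (3·8 - (-2)²) = 8 + 20 + 20 = 48,
  det = 3·(3·8 - (-2)²) - (1)·((1)·8 - (-2)·(2)) + (2)·((1)·(-2) - 3·(2)) = 3·(20) - (1)·(12) + (2)·(-8) = 32.
  So p(λ) = λ³ - 14λ² + 48λ - 32.
Step 2 — look for an integer root (rational root theorem: any rational root is an integer divisor of 32). Testing λ = 4:
  p(4) = 64 - 224 + 192 - 32 = 0  ✓
  Dividing out (λ - 4): p(λ) = (λ - 4)(λ² - 10λ + 8).
Step 3 — remaining eigenvalues from the quadratic λ² - 10λ + 8 = 0:
  Δ = 10² - 4·8 = 100 - 32 = 68,  λ = (10 ± √68)/2 = (10 ± 8.2462)/2 ≈ 9.1231 or 0.8769.
  Sorted: λ_1 = 9.1231,  λ_2 = 4,  λ_3 = 0.8769  (check: sum = 14 = tr ✓).

Step 4 — unit eigenvector for λ_1 ≈ 9.1231: v spans the null space of (Sigma - λ_1 I), whose rows are
  r_1 = (-6.1231, 1, 2),  r_2 = (1, -6.1231, -2),  r_3 = (2, -2, -1.1231).
  v is orthogonal to every row, so take v ∝ r_1 × r_2 = ((1)·(-2) - (2)·(-6.1231), (2)·(1) - (-6.1231)·(-2), (-6.1231)·(-6.1231) - (1)·(1)) ≈ (10.2462, -10.2462, 36.4924).
  Let u = (10.2462, -10.2462, 36.4924).
  ||u|| = √((10.2462)² + (-10.2462)² + (36.4924)²) = √(1541.6666) ≈ 39.2641,  v_1 = u/||u|| ≈ (0.261, -0.261, 0.9294) (||v_1|| = 1).

λ_1 = 9.1231,  λ_2 = 4,  λ_3 = 0.8769;  v_1 ≈ (0.261, -0.261, 0.9294)


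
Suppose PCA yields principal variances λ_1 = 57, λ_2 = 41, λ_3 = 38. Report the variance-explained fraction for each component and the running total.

Step 1 — total variance = trace(Sigma) = Σ λ_i = 57 + 41 + 38 = 136.

Step 2 — fraction explained by component i = λ_i / Σ λ:
  PC1: 57/136 = 0.4191
  PC2: 41/136 = 0.3015
  PC3: 38/136 = 0.2794

Step 3 — cumulative fraction after k components = (λ_1 + ... + λ_k) / Σ λ:
  k = 1: 57/136 = 0.4191
  k = 2: (57 + 41)/136 = 98/136 = 0.7206
  k = 3: (57 + 41 + 38)/136 = 136/136 = 1

Summary (fraction, with percent):

explained: PC1 0.4191 (41.91%), PC2 0.3015 (30.15%), PC3 0.2794 (27.94%);  cumulative: 0.4191, 0.7206, 1


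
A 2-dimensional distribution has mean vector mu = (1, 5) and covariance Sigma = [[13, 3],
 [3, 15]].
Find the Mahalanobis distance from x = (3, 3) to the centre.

Step 1 — centre the observation: (x - mu) = (2, -2).

Step 2 — invert Sigma. det(Sigma) = 13·15 - (3)² = 186.
  Sigma^{-1} = (1/det) · [[d, -b], [-b, a]] = [[0.0806, -0.0161],
 [-0.0161, 0.0699]].

Step 3 — form the quadratic (x - mu)^T · Sigma^{-1} · (x - mu):
  Sigma^{-1} · (x - mu) = (0.1935, -0.172).
  (x - mu)^T · [Sigma^{-1} · (x - mu)] = (2)·(0.1935) + (-2)·(-0.172) = 0.7312.

Step 4 — take square root: d = √(0.7312) ≈ 0.8551.

d(x, mu) = √(0.7312) ≈ 0.8551


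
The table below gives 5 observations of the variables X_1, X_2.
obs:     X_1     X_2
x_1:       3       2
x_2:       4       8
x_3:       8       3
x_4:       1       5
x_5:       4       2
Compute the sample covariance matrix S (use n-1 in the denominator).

Step 1 — column means:
  mean(X_1) = (3 + 4 + 8 + 1 + 4) / 5 = 20/5 = 4
  mean(X_2) = (2 + 8 + 3 + 5 + 2) / 5 = 20/5 = 4

Step 2 — sample covariance S[i,j] = (1/(n-1)) · Σ_k (x_{k,i} - mean_i) · (x_{k,j} - mean_j), with n-1 = 4.
  S[X_1,X_1] = ((-1)·(-1) + (0)·(0) + (4)·(4) + (-3)·(-3) + (0)·(0)) / 4 = 26/4 = 6.5
  S[X_1,X_2] = ((-1)·(-2) + (0)·(4) + (4)·(-1) + (-3)·(1) + (0)·(-2)) / 4 = -5/4 = -1.25
  S[X_2,X_2] = ((-2)·(-2) + (4)·(4) + (-1)·(-1) + (1)·(1) + (-2)·(-2)) / 4 = 26/4 = 6.5

S is symmetric (S[j,i] = S[i,j]). Assembling:

S = [[6.5, -1.25],
 [-1.25, 6.5]]


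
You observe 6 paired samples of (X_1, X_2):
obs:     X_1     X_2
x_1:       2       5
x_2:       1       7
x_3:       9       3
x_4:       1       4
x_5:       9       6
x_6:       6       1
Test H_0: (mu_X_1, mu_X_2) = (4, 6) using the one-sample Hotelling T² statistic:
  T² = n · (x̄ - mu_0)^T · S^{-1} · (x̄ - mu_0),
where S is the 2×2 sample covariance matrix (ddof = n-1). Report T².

Step 1 — sample mean vector:
  mean(X_1) = (2 + 1 + 9 + 1 + 9 + 6) / 6 = 28/6 = 4.6667
  mean(X_2) = (5 + 7 + 3 + 4 + 6 + 1) / 6 = 26/6 = 4.3333
  x̄ = (4.6667, 4.3333),  deviation x̄ - mu_0 = (4.6667, 4.3333) - (4, 6) = (0.6667, -1.6667).

Step 2 — sample covariance matrix, S[i,j] = (1/(n-1)) · Σ_k (x_{k,i} - mean_i) · (x_{k,j} - mean_j), divisor n-1 = 5:
  S[X_1,X_1] = ((-2.6667)·(-2.6667) + (-3.6667)·(-3.6667) + (4.3333)·(4.3333) + (-3.6667)·(-3.6667) + (4.3333)·(4.3333) + (1.3333)·(1.3333)) / 5 = 73.3333/5 = 14.6667
  S[X_1,X_2] = ((-2.6667)·(0.6667) + (-3.6667)·(2.6667) + (4.3333)·(-1.3333) + (-3.6667)·(-0.3333) + (4.3333)·(1.6667) + (1.3333)·(-3.3333)) / 5 = -13.3333/5 = -2.6667
  S[X_2,X_2] = ((0.6667)·(0.6667) + (2.6667)·(2.6667) + (-1.3333)·(-1.3333) + (-0.3333)·(-0.3333) + (1.6667)·(1.6667) + (-3.3333)·(-3.3333)) / 5 = 23.3333/5 = 4.6667
  S = [[14.6667, -2.6667],
 [-2.6667, 4.6667]].

Step 3 — invert S. det(S) = 14.6667·4.6667 - (-2.6667)² = 61.3333.
  S^{-1} = (1/det) · [[d, -b], [-b, a]] = [[0.0761, 0.0435],
 [0.0435, 0.2391]].

Step 4 — quadratic form (x̄ - mu_0)^T · S^{-1} · (x̄ - mu_0):
  S^{-1} · (x̄ - mu_0) = (-0.0217, -0.3696),
  (x̄ - mu_0)^T · [...] = (0.6667)·(-0.0217) + (-1.6667)·(-0.3696) = 0.6014.

Step 5 — scale by n: T² = 6 · 0.6014 = 3.6087.

T² ≈ 3.6087


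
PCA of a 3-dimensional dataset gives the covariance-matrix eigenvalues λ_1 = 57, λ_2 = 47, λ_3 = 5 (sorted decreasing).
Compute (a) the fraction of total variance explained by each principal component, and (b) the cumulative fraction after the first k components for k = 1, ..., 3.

Step 1 — total variance = trace(Sigma) = Σ λ_i = 57 + 47 + 5 = 109.

Step 2 — fraction explained by component i = λ_i / Σ λ:
  PC1: 57/109 = 0.5229
  PC2: 47/109 = 0.4312
  PC3: 5/109 = 0.0459

Step 3 — cumulative fraction after k components = (λ_1 + ... + λ_k) / Σ λ:
  k = 1: 57/109 = 0.5229
  k = 2: (57 + 47)/109 = 104/109 = 0.9541
  k = 3: (57 + 47 + 5)/109 = 109/109 = 1

Summary (fraction, with percent):

explained: PC1 0.5229 (52.29%), PC2 0.4312 (43.12%), PC3 0.0459 (4.59%);  cumulative: 0.5229, 0.9541, 1


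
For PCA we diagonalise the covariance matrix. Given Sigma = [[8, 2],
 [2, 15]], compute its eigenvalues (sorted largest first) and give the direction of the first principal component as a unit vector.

Step 1 — characteristic polynomial of 2×2 Sigma:
  det(Sigma - λI) = λ² - trace · λ + det = 0.
  trace = 8 + 15 = 23, det = 8·15 - (2)² = 116.
Step 2 — discriminant:
  Δ = trace² - 4·det = 529 - 464 = 65.
Step 3 — eigenvalues:
  λ = (trace ± √Δ)/2 = (23 ± 8.0623)/2,
  λ_1 = 15.5311,  λ_2 = 7.4689.

Step 4 — unit eigenvector for λ_1: solve (Sigma - λ_1 I)v = 0. First row:
  (8 - 15.5311)·v_x + (2)·v_y = 0, i.e. (-7.5311)·v_x + (2)·v_y = 0,
  so v ∝ (b, λ_1 - a) = (2, 7.5311) = u.
  ||u|| = √((2)² + (7.5311)²) = √(60.7179) ≈ 7.7922,
  v_1 = u/||u|| ≈ (0.2567, 0.9665) (||v_1|| = 1).

λ_1 = 15.5311,  λ_2 = 7.4689;  v_1 ≈ (0.2567, 0.9665)


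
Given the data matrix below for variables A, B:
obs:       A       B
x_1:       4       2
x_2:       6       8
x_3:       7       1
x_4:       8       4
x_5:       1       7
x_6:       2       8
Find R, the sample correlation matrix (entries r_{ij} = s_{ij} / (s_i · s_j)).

Step 1 — column means:
  mean(A) = (4 + 6 + 7 + 8 + 1 + 2) / 6 = 28/6 = 4.6667
  mean(B) = (2 + 8 + 1 + 4 + 7 + 8) / 6 = 30/6 = 5

Step 2 — sample variances and covariances s[i,j] = (1/(n-1)) · Σ_k (x_{k,i} - mean_i) · (x_{k,j} - mean_j), with n-1 = 5:
  s[A,A] = ((-0.6667)·(-0.6667) + (1.3333)·(1.3333) + (2.3333)·(2.3333) + (3.3333)·(3.3333) + (-3.6667)·(-3.6667) + (-2.6667)·(-2.6667)) / 5 = 39.3333/5 = 7.8667
  s[A,B] = ((-0.6667)·(-3) + (1.3333)·(3) + (2.3333)·(-4) + (3.3333)·(-1) + (-3.6667)·(2) + (-2.6667)·(3)) / 5 = -22/5 = -4.4
  s[B,B] = ((-3)·(-3) + (3)·(3) + (-4)·(-4) + (-1)·(-1) + (2)·(2) + (3)·(3)) / 5 = 48/5 = 9.6
  Sample standard deviations s_i = √(s[i,i]):
  s(A) = √(7.8667) = 2.8048
  s(B) = √(9.6) = 3.0984

Step 3 — r_{ij} = s_{ij} / (s_i · s_j):
  r[A,A] = 1 (diagonal).
  r[A,B] = -4.4 / (2.8048 · 3.0984) = -4.4 / 8.6902 = -0.5063
  r[B,B] = 1 (diagonal).

R is symmetric with unit diagonal. Assembling:

R = [[1, -0.5063],
 [-0.5063, 1]]


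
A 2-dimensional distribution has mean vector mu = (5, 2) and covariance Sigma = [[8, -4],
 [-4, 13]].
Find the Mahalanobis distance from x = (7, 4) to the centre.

Step 1 — centre the observation: (x - mu) = (2, 2).

Step 2 — invert Sigma. det(Sigma) = 8·13 - (-4)² = 88.
  Sigma^{-1} = (1/det) · [[d, -b], [-b, a]] = [[0.1477, 0.0455],
 [0.0455, 0.0909]].

Step 3 — form the quadratic (x - mu)^T · Sigma^{-1} · (x - mu):
  Sigma^{-1} · (x - mu) = (0.3864, 0.2727).
  (x - mu)^T · [Sigma^{-1} · (x - mu)] = (2)·(0.3864) + (2)·(0.2727) = 1.3182.

Step 4 — take square root: d = √(1.3182) ≈ 1.1481.

d(x, mu) = √(1.3182) ≈ 1.1481


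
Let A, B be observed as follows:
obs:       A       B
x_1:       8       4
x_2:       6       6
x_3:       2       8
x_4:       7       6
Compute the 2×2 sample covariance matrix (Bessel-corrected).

Step 1 — column means:
  mean(A) = (8 + 6 + 2 + 7) / 4 = 23/4 = 5.75
  mean(B) = (4 + 6 + 8 + 6) / 4 = 24/4 = 6

Step 2 — sample covariance S[i,j] = (1/(n-1)) · Σ_k (x_{k,i} - mean_i) · (x_{k,j} - mean_j), with n-1 = 3.
  S[A,A] = ((2.25)·(2.25) + (0.25)·(0.25) + (-3.75)·(-3.75) + (1.25)·(1.25)) / 3 = 20.75/3 = 6.9167
  S[A,B] = ((2.25)·(-2) + (0.25)·(0) + (-3.75)·(2) + (1.25)·(0)) / 3 = -12/3 = -4
  S[B,B] = ((-2)·(-2) + (0)·(0) + (2)·(2) + (0)·(0)) / 3 = 8/3 = 2.6667

S is symmetric (S[j,i] = S[i,j]). Assembling:

S = [[6.9167, -4],
 [-4, 2.6667]]


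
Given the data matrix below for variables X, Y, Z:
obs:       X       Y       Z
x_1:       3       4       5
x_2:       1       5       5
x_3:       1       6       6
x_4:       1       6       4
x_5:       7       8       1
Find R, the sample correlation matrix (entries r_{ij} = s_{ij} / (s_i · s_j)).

Step 1 — column means:
  mean(X) = (3 + 1 + 1 + 1 + 7) / 5 = 13/5 = 2.6
  mean(Y) = (4 + 5 + 6 + 6 + 8) / 5 = 29/5 = 5.8
  mean(Z) = (5 + 5 + 6 + 4 + 1) / 5 = 21/5 = 4.2

Step 2 — sample variances and covariances s[i,j] = (1/(n-1)) · Σ_k (x_{k,i} - mean_i) · (x_{k,j} - mean_j), with n-1 = 4:
  s[X,X] = ((0.4)·(0.4) + (-1.6)·(-1.6) + (-1.6)·(-1.6) + (-1.6)·(-1.6) + (4.4)·(4.4)) / 4 = 27.2/4 = 6.8
  s[X,Y] = ((0.4)·(-1.8) + (-1.6)·(-0.8) + (-1.6)·(0.2) + (-1.6)·(0.2) + (4.4)·(2.2)) / 4 = 9.6/4 = 2.4
  s[X,Z] = ((0.4)·(0.8) + (-1.6)·(0.8) + (-1.6)·(1.8) + (-1.6)·(-0.2) + (4.4)·(-3.2)) / 4 = -17.6/4 = -4.4
  s[Y,Y] = ((-1.8)·(-1.8) + (-0.8)·(-0.8) + (0.2)·(0.2) + (0.2)·(0.2) + (2.2)·(2.2)) / 4 = 8.8/4 = 2.2
  s[Y,Z] = ((-1.8)·(0.8) + (-0.8)·(0.8) + (0.2)·(1.8) + (0.2)·(-0.2) + (2.2)·(-3.2)) / 4 = -8.8/4 = -2.2
  s[Z,Z] = ((0.8)·(0.8) + (0.8)·(0.8) + (1.8)·(1.8) + (-0.2)·(-0.2) + (-3.2)·(-3.2)) / 4 = 14.8/4 = 3.7
  Sample standard deviations s_i = √(s[i,i]):
  s(X) = √(6.8) = 2.6077
  s(Y) = √(2.2) = 1.4832
  s(Z) = √(3.7) = 1.9235

Step 3 — r_{ij} = s_{ij} / (s_i · s_j):
  r[X,X] = 1 (diagonal).
  r[X,Y] = 2.4 / (2.6077 · 1.4832) = 2.4 / 3.8678 = 0.6205
  r[X,Z] = -4.4 / (2.6077 · 1.9235) = -4.4 / 5.016 = -0.8772
  r[Y,Y] = 1 (diagonal).
  r[Y,Z] = -2.2 / (1.4832 · 1.9235) = -2.2 / 2.8531 = -0.7711
  r[Z,Z] = 1 (diagonal).

R is symmetric with unit diagonal. Assembling:

R = [[1, 0.6205, -0.8772],
 [0.6205, 1, -0.7711],
 [-0.8772, -0.7711, 1]]


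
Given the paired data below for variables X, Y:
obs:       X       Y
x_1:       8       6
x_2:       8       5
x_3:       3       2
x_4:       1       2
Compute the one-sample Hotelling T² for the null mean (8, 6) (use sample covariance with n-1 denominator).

Step 1 — sample mean vector:
  mean(X) = (8 + 8 + 3 + 1) / 4 = 20/4 = 5
  mean(Y) = (6 + 5 + 2 + 2) / 4 = 15/4 = 3.75
  x̄ = (5, 3.75),  deviation x̄ - mu_0 = (5, 3.75) - (8, 6) = (-3, -2.25).

Step 2 — sample covariance matrix, S[i,j] = (1/(n-1)) · Σ_k (x_{k,i} - mean_i) · (x_{k,j} - mean_j), divisor n-1 = 3:
  S[X,X] = ((3)·(3) + (3)·(3) + (-2)·(-2) + (-4)·(-4)) / 3 = 38/3 = 12.6667
  S[X,Y] = ((3)·(2.25) + (3)·(1.25) + (-2)·(-1.75) + (-4)·(-1.75)) / 3 = 21/3 = 7
  S[Y,Y] = ((2.25)·(2.25) + (1.25)·(1.25) + (-1.75)·(-1.75) + (-1.75)·(-1.75)) / 3 = 12.75/3 = 4.25
  S = [[12.6667, 7],
 [7, 4.25]].

Step 3 — invert S. det(S) = 12.6667·4.25 - (7)² = 4.8333.
  S^{-1} = (1/det) · [[d, -b], [-b, a]] = [[0.8793, -1.4483],
 [-1.4483, 2.6207]].

Step 4 — quadratic form (x̄ - mu_0)^T · S^{-1} · (x̄ - mu_0):
  S^{-1} · (x̄ - mu_0) = (0.6207, -1.5517),
  (x̄ - mu_0)^T · [...] = (-3)·(0.6207) + (-2.25)·(-1.5517) = 1.6293.

Step 5 — scale by n: T² = 4 · 1.6293 = 6.5172.

T² ≈ 6.5172


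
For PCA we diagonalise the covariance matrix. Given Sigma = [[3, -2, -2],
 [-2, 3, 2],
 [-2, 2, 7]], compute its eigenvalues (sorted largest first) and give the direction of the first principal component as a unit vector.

Step 1 — characteristic polynomial p(λ) = det(λI - Sigma) = λ³ - tr·λ² + c_1·λ - det, where tr = trace, c_1 = sum of the principal 2×2 minors, det = det(Sigma):
  tr = 3 + 3 + 7 = 13,
  c_1 = (3·3 - (-2)²) + (3·7 - (-2)²) + (3·7 - (2)²) = 5 + 17 + 17 = 39,
  det = 3·(3·7 - (2)²) - (-2)·((-2)·7 - (2)·(-2)) + (-2)·((-2)·(2) - 3·(-2)) = 3·(17) - (-2)·(-10) + (-2)·(2) = 27.
  So p(λ) = λ³ - 13λ² + 39λ - 27.
Step 2 — look for an integer root (rational root theorem: any rational root is an integer divisor of 27). Testing λ = 1:
  p(1) = 1 - 13 + 39 - 27 = 0  ✓
  Dividing out (λ - 1): p(λ) = (λ - 1)(λ² - 12λ + 27).
Step 3 — remaining eigenvalues from the quadratic λ² - 12λ + 27 = 0:
  Δ = 12² - 4·27 = 144 - 108 = 36,  λ = (12 ± √36)/2 = (12 ± 6)/2 = 9 or 3.
  Sorted: λ_1 = 9,  λ_2 = 3,  λ_3 = 1  (check: sum = 13 = tr ✓).

Step 4 — unit eigenvector for λ_1 = 9: v spans the null space of (Sigma - λ_1 I), whose rows are
  r_1 = (-6, -2, -2),  r_2 = (-2, -6, 2),  r_3 = (-2, 2, -2).
  v is orthogonal to every row, so take v ∝ r_1 × r_2 = ((-2)·(2) - (-2)·(-6), (-2)·(-2) - (-6)·(2), (-6)·(-6) - (-2)·(-2)) = (-16, 16, 32).
  Rescale (divide by 16; multiply by -1 so the first nonzero entry is positive): u = (1, -1, -2).
  ||u|| = √((1)² + (-1)² + (-2)²) = √(6) ≈ 2.4495,  v_1 = u/||u|| ≈ (0.4082, -0.4082, -0.8165) (||v_1|| = 1).

λ_1 = 9,  λ_2 = 3,  λ_3 = 1;  v_1 ≈ (0.4082, -0.4082, -0.8165)


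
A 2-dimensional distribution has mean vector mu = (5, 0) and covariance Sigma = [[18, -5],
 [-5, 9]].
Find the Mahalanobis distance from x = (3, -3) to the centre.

Step 1 — centre the observation: (x - mu) = (-2, -3).

Step 2 — invert Sigma. det(Sigma) = 18·9 - (-5)² = 137.
  Sigma^{-1} = (1/det) · [[d, -b], [-b, a]] = [[0.0657, 0.0365],
 [0.0365, 0.1314]].

Step 3 — form the quadratic (x - mu)^T · Sigma^{-1} · (x - mu):
  Sigma^{-1} · (x - mu) = (-0.2409, -0.4672).
  (x - mu)^T · [Sigma^{-1} · (x - mu)] = (-2)·(-0.2409) + (-3)·(-0.4672) = 1.8832.

Step 4 — take square root: d = √(1.8832) ≈ 1.3723.

d(x, mu) = √(1.8832) ≈ 1.3723


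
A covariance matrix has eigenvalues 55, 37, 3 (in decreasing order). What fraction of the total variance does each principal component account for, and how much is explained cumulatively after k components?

Step 1 — total variance = trace(Sigma) = Σ λ_i = 55 + 37 + 3 = 95.

Step 2 — fraction explained by component i = λ_i / Σ λ:
  PC1: 55/95 = 0.5789
  PC2: 37/95 = 0.3895
  PC3: 3/95 = 0.0316

Step 3 — cumulative fraction after k components = (λ_1 + ... + λ_k) / Σ λ:
  k = 1: 55/95 = 0.5789
  k = 2: (55 + 37)/95 = 92/95 = 0.9684
  k = 3: (55 + 37 + 3)/95 = 95/95 = 1

Summary (fraction, with percent):

explained: PC1 0.5789 (57.89%), PC2 0.3895 (38.95%), PC3 0.0316 (3.16%);  cumulative: 0.5789, 0.9684, 1


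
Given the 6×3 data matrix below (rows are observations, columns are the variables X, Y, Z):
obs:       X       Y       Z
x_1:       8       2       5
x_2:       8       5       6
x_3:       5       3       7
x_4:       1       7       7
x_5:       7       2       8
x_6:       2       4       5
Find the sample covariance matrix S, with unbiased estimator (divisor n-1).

Step 1 — column means:
  mean(X) = (8 + 8 + 5 + 1 + 7 + 2) / 6 = 31/6 = 5.1667
  mean(Y) = (2 + 5 + 3 + 7 + 2 + 4) / 6 = 23/6 = 3.8333
  mean(Z) = (5 + 6 + 7 + 7 + 8 + 5) / 6 = 38/6 = 6.3333

Step 2 — sample covariance S[i,j] = (1/(n-1)) · Σ_k (x_{k,i} - mean_i) · (x_{k,j} - mean_j), with n-1 = 5.
  S[X,X] = ((2.8333)·(2.8333) + (2.8333)·(2.8333) + (-0.1667)·(-0.1667) + (-4.1667)·(-4.1667) + (1.8333)·(1.8333) + (-3.1667)·(-3.1667)) / 5 = 46.8333/5 = 9.3667
  S[X,Y] = ((2.8333)·(-1.8333) + (2.8333)·(1.1667) + (-0.1667)·(-0.8333) + (-4.1667)·(3.1667) + (1.8333)·(-1.8333) + (-3.1667)·(0.1667)) / 5 = -18.8333/5 = -3.7667
  S[X,Z] = ((2.8333)·(-1.3333) + (2.8333)·(-0.3333) + (-0.1667)·(0.6667) + (-4.1667)·(0.6667) + (1.8333)·(1.6667) + (-3.1667)·(-1.3333)) / 5 = -0.3333/5 = -0.0667
  S[Y,Y] = ((-1.8333)·(-1.8333) + (1.1667)·(1.1667) + (-0.8333)·(-0.8333) + (3.1667)·(3.1667) + (-1.8333)·(-1.8333) + (0.1667)·(0.1667)) / 5 = 18.8333/5 = 3.7667
  S[Y,Z] = ((-1.8333)·(-1.3333) + (1.1667)·(-0.3333) + (-0.8333)·(0.6667) + (3.1667)·(0.6667) + (-1.8333)·(1.6667) + (0.1667)·(-1.3333)) / 5 = 0.3333/5 = 0.0667
  S[Z,Z] = ((-1.3333)·(-1.3333) + (-0.3333)·(-0.3333) + (0.6667)·(0.6667) + (0.6667)·(0.6667) + (1.6667)·(1.6667) + (-1.3333)·(-1.3333)) / 5 = 7.3333/5 = 1.4667

S is symmetric (S[j,i] = S[i,j]). Assembling:

S = [[9.3667, -3.7667, -0.0667],
 [-3.7667, 3.7667, 0.0667],
 [-0.0667, 0.0667, 1.4667]]


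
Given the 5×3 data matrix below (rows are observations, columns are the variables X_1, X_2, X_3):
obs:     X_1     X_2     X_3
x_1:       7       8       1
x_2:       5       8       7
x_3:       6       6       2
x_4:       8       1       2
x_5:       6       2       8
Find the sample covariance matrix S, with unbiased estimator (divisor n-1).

Step 1 — column means:
  mean(X_1) = (7 + 5 + 6 + 8 + 6) / 5 = 32/5 = 6.4
  mean(X_2) = (8 + 8 + 6 + 1 + 2) / 5 = 25/5 = 5
  mean(X_3) = (1 + 7 + 2 + 2 + 8) / 5 = 20/5 = 4

Step 2 — sample covariance S[i,j] = (1/(n-1)) · Σ_k (x_{k,i} - mean_i) · (x_{k,j} - mean_j), with n-1 = 4.
  S[X_1,X_1] = ((0.6)·(0.6) + (-1.4)·(-1.4) + (-0.4)·(-0.4) + (1.6)·(1.6) + (-0.4)·(-0.4)) / 4 = 5.2/4 = 1.3
  S[X_1,X_2] = ((0.6)·(3) + (-1.4)·(3) + (-0.4)·(1) + (1.6)·(-4) + (-0.4)·(-3)) / 4 = -8/4 = -2
  S[X_1,X_3] = ((0.6)·(-3) + (-1.4)·(3) + (-0.4)·(-2) + (1.6)·(-2) + (-0.4)·(4)) / 4 = -10/4 = -2.5
  S[X_2,X_2] = ((3)·(3) + (3)·(3) + (1)·(1) + (-4)·(-4) + (-3)·(-3)) / 4 = 44/4 = 11
  S[X_2,X_3] = ((3)·(-3) + (3)·(3) + (1)·(-2) + (-4)·(-2) + (-3)·(4)) / 4 = -6/4 = -1.5
  S[X_3,X_3] = ((-3)·(-3) + (3)·(3) + (-2)·(-2) + (-2)·(-2) + (4)·(4)) / 4 = 42/4 = 10.5

S is symmetric (S[j,i] = S[i,j]). Assembling:

S = [[1.3, -2, -2.5],
 [-2, 11, -1.5],
 [-2.5, -1.5, 10.5]]


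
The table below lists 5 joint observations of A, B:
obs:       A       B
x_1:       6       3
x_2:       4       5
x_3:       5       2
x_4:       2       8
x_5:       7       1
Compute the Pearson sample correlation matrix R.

Step 1 — column means:
  mean(A) = (6 + 4 + 5 + 2 + 7) / 5 = 24/5 = 4.8
  mean(B) = (3 + 5 + 2 + 8 + 1) / 5 = 19/5 = 3.8

Step 2 — sample variances and covariances s[i,j] = (1/(n-1)) · Σ_k (x_{k,i} - mean_i) · (x_{k,j} - mean_j), with n-1 = 4:
  s[A,A] = ((1.2)·(1.2) + (-0.8)·(-0.8) + (0.2)·(0.2) + (-2.8)·(-2.8) + (2.2)·(2.2)) / 4 = 14.8/4 = 3.7
  s[A,B] = ((1.2)·(-0.8) + (-0.8)·(1.2) + (0.2)·(-1.8) + (-2.8)·(4.2) + (2.2)·(-2.8)) / 4 = -20.2/4 = -5.05
  s[B,B] = ((-0.8)·(-0.8) + (1.2)·(1.2) + (-1.8)·(-1.8) + (4.2)·(4.2) + (-2.8)·(-2.8)) / 4 = 30.8/4 = 7.7
  Sample standard deviations s_i = √(s[i,i]):
  s(A) = √(3.7) = 1.9235
  s(B) = √(7.7) = 2.7749

Step 3 — r_{ij} = s_{ij} / (s_i · s_j):
  r[A,A] = 1 (diagonal).
  r[A,B] = -5.05 / (1.9235 · 2.7749) = -5.05 / 5.3376 = -0.9461
  r[B,B] = 1 (diagonal).

R is symmetric with unit diagonal. Assembling:

R = [[1, -0.9461],
 [-0.9461, 1]]


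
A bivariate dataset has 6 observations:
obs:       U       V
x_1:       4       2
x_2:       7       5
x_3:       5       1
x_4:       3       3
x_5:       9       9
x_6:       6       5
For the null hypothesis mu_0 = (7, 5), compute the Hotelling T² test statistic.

Step 1 — sample mean vector:
  mean(U) = (4 + 7 + 5 + 3 + 9 + 6) / 6 = 34/6 = 5.6667
  mean(V) = (2 + 5 + 1 + 3 + 9 + 5) / 6 = 25/6 = 4.1667
  x̄ = (5.6667, 4.1667),  deviation x̄ - mu_0 = (5.6667, 4.1667) - (7, 5) = (-1.3333, -0.8333).

Step 2 — sample covariance matrix, S[i,j] = (1/(n-1)) · Σ_k (x_{k,i} - mean_i) · (x_{k,j} - mean_j), divisor n-1 = 5:
  S[U,U] = ((-1.6667)·(-1.6667) + (1.3333)·(1.3333) + (-0.6667)·(-0.6667) + (-2.6667)·(-2.6667) + (3.3333)·(3.3333) + (0.3333)·(0.3333)) / 5 = 23.3333/5 = 4.6667
  S[U,V] = ((-1.6667)·(-2.1667) + (1.3333)·(0.8333) + (-0.6667)·(-3.1667) + (-2.6667)·(-1.1667) + (3.3333)·(4.8333) + (0.3333)·(0.8333)) / 5 = 26.3333/5 = 5.2667
  S[V,V] = ((-2.1667)·(-2.1667) + (0.8333)·(0.8333) + (-3.1667)·(-3.1667) + (-1.1667)·(-1.1667) + (4.8333)·(4.8333) + (0.8333)·(0.8333)) / 5 = 40.8333/5 = 8.1667
  S = [[4.6667, 5.2667],
 [5.2667, 8.1667]].

Step 3 — invert S. det(S) = 4.6667·8.1667 - (5.2667)² = 10.3733.
  S^{-1} = (1/det) · [[d, -b], [-b, a]] = [[0.7873, -0.5077],
 [-0.5077, 0.4499]].

Step 4 — quadratic form (x̄ - mu_0)^T · S^{-1} · (x̄ - mu_0):
  S^{-1} · (x̄ - mu_0) = (-0.6266, 0.3021),
  (x̄ - mu_0)^T · [...] = (-1.3333)·(-0.6266) + (-0.8333)·(0.3021) = 0.5838.

Step 5 — scale by n: T² = 6 · 0.5838 = 3.5026.

T² ≈ 3.5026


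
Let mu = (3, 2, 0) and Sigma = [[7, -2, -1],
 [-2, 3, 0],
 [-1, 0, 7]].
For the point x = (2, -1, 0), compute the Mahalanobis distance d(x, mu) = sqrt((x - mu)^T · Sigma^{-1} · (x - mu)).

Step 1 — centre the observation: (x - mu) = (-1, -3, 0).

Step 2 — invert Sigma (cofactor / det for 3×3, or solve directly):
  Sigma^{-1} = [[0.181, 0.1207, 0.0259],
 [0.1207, 0.4138, 0.0172],
 [0.0259, 0.0172, 0.1466]].

Step 3 — form the quadratic (x - mu)^T · Sigma^{-1} · (x - mu):
  Sigma^{-1} · (x - mu) = (-0.5431, -1.3621, -0.0776).
  (x - mu)^T · [Sigma^{-1} · (x - mu)] = (-1)·(-0.5431) + (-3)·(-1.3621) + (0)·(-0.0776) = 4.6293.

Step 4 — take square root: d = √(4.6293) ≈ 2.1516.

d(x, mu) = √(4.6293) ≈ 2.1516


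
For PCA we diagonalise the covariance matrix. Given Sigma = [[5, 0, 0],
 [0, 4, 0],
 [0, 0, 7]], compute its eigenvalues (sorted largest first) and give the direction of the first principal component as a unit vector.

Step 1 — characteristic polynomial p(λ) = det(λI - Sigma) = λ³ - tr·λ² + c_1·λ - det, where tr = trace, c_1 = sum of the principal 2×2 minors, det = det(Sigma):
  tr = 5 + 4 + 7 = 16,
  c_1 = (5·4 - (0)²) + (5·7 - (0)²) + (4·7 - (0)²) = 20 + 35 + 28 = 83,
  det = 5·(4·7 - (0)²) - (0)·((0)·7 - (0)·(0)) + (0)·((0)·(0) - 4·(0)) = 5·(28) - (0)·(0) + (0)·(0) = 140.
  So p(λ) = λ³ - 16λ² + 83λ - 140.
Step 2 — look for an integer root (rational root theorem: any rational root is an integer divisor of 140). Testing λ = 4:
  p(4) = 64 - 256 + 332 - 140 = 0  ✓
  Dividing out (λ - 4): p(λ) = (λ - 4)(λ² - 12λ + 35).
Step 3 — remaining eigenvalues from the quadratic λ² - 12λ + 35 = 0:
  Δ = 12² - 4·35 = 144 - 140 = 4,  λ = (12 ± √4)/2 = (12 ± 2)/2 = 7 or 5.
  Sorted: λ_1 = 7,  λ_2 = 5,  λ_3 = 4  (check: sum = 16 = tr ✓).

Step 4 — unit eigenvector for λ_1 = 7: v spans the null space of (Sigma - λ_1 I), whose rows are
  r_1 = (-2, 0, 0),  r_2 = (0, -3, 0),  r_3 = (0, 0, 0).
  v is orthogonal to every row, so take v ∝ r_1 × r_2 = ((0)·(0) - (0)·(-3), (0)·(0) - (-2)·(0), (-2)·(-3) - (0)·(0)) = (0, 0, 6).
  Rescale (divide by 6): u = (0, 0, 1).
  ||u|| = √((0)² + (0)² + (1)²) = √(1) = 1,  v_1 = u/||u|| ≈ (0, 0, 1) (||v_1|| = 1).

λ_1 = 7,  λ_2 = 5,  λ_3 = 4;  v_1 ≈ (0, 0, 1)


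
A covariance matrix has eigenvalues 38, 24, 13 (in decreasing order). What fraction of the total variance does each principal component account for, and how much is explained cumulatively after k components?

Step 1 — total variance = trace(Sigma) = Σ λ_i = 38 + 24 + 13 = 75.

Step 2 — fraction explained by component i = λ_i / Σ λ:
  PC1: 38/75 = 0.5067
  PC2: 24/75 = 0.32
  PC3: 13/75 = 0.1733

Step 3 — cumulative fraction after k components = (λ_1 + ... + λ_k) / Σ λ:
  k = 1: 38/75 = 0.5067
  k = 2: (38 + 24)/75 = 62/75 = 0.8267
  k = 3: (38 + 24 + 13)/75 = 75/75 = 1

Summary (fraction, with percent):

explained: PC1 0.5067 (50.67%), PC2 0.32 (32%), PC3 0.1733 (17.33%);  cumulative: 0.5067, 0.8267, 1


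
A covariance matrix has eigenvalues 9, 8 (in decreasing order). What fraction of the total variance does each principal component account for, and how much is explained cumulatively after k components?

Step 1 — total variance = trace(Sigma) = Σ λ_i = 9 + 8 = 17.

Step 2 — fraction explained by component i = λ_i / Σ λ:
  PC1: 9/17 = 0.5294
  PC2: 8/17 = 0.4706

Step 3 — cumulative fraction after k components = (λ_1 + ... + λ_k) / Σ λ:
  k = 1: 9/17 = 0.5294
  k = 2: (9 + 8)/17 = 17/17 = 1

Summary (fraction, with percent):

explained: PC1 0.5294 (52.94%), PC2 0.4706 (47.06%);  cumulative: 0.5294, 1


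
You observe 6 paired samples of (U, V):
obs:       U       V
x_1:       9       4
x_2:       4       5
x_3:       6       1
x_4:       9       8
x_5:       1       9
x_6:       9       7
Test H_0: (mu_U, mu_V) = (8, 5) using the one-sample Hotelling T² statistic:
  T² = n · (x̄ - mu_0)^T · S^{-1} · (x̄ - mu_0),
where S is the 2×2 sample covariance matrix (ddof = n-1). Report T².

Step 1 — sample mean vector:
  mean(U) = (9 + 4 + 6 + 9 + 1 + 9) / 6 = 38/6 = 6.3333
  mean(V) = (4 + 5 + 1 + 8 + 9 + 7) / 6 = 34/6 = 5.6667
  x̄ = (6.3333, 5.6667),  deviation x̄ - mu_0 = (6.3333, 5.6667) - (8, 5) = (-1.6667, 0.6667).

Step 2 — sample covariance matrix, S[i,j] = (1/(n-1)) · Σ_k (x_{k,i} - mean_i) · (x_{k,j} - mean_j), divisor n-1 = 5:
  S[U,U] = ((2.6667)·(2.6667) + (-2.3333)·(-2.3333) + (-0.3333)·(-0.3333) + (2.6667)·(2.6667) + (-5.3333)·(-5.3333) + (2.6667)·(2.6667)) / 5 = 55.3333/5 = 11.0667
  S[U,V] = ((2.6667)·(-1.6667) + (-2.3333)·(-0.6667) + (-0.3333)·(-4.6667) + (2.6667)·(2.3333) + (-5.3333)·(3.3333) + (2.6667)·(1.3333)) / 5 = -9.3333/5 = -1.8667
  S[V,V] = ((-1.6667)·(-1.6667) + (-0.6667)·(-0.6667) + (-4.6667)·(-4.6667) + (2.3333)·(2.3333) + (3.3333)·(3.3333) + (1.3333)·(1.3333)) / 5 = 43.3333/5 = 8.6667
  S = [[11.0667, -1.8667],
 [-1.8667, 8.6667]].

Step 3 — invert S. det(S) = 11.0667·8.6667 - (-1.8667)² = 92.4267.
  S^{-1} = (1/det) · [[d, -b], [-b, a]] = [[0.0938, 0.0202],
 [0.0202, 0.1197]].

Step 4 — quadratic form (x̄ - mu_0)^T · S^{-1} · (x̄ - mu_0):
  S^{-1} · (x̄ - mu_0) = (-0.1428, 0.0462),
  (x̄ - mu_0)^T · [...] = (-1.6667)·(-0.1428) + (0.6667)·(0.0462) = 0.2688.

Step 5 — scale by n: T² = 6 · 0.2688 = 1.6128.

T² ≈ 1.6128


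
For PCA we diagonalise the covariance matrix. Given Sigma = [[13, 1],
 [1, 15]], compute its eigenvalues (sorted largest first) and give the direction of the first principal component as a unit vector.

Step 1 — characteristic polynomial of 2×2 Sigma:
  det(Sigma - λI) = λ² - trace · λ + det = 0.
  trace = 13 + 15 = 28, det = 13·15 - (1)² = 194.
Step 2 — discriminant:
  Δ = trace² - 4·det = 784 - 776 = 8.
Step 3 — eigenvalues:
  λ = (trace ± √Δ)/2 = (28 ± 2.8284)/2,
  λ_1 = 15.4142,  λ_2 = 12.5858.

Step 4 — unit eigenvector for λ_1: solve (Sigma - λ_1 I)v = 0. First row:
  (13 - 15.4142)·v_x + (1)·v_y = 0, i.e. (-2.4142)·v_x + (1)·v_y = 0,
  so v ∝ (b, λ_1 - a) = (1, 2.4142) = u.
  ||u|| = √((1)² + (2.4142)²) = √(6.8284) ≈ 2.6131,
  v_1 = u/||u|| ≈ (0.3827, 0.9239) (||v_1|| = 1).

λ_1 = 15.4142,  λ_2 = 12.5858;  v_1 ≈ (0.3827, 0.9239)
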